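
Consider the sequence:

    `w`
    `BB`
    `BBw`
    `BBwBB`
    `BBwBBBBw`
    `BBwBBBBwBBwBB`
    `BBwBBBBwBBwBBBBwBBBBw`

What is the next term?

From term 3 onward, concatenate the last term with the second-to-last: BB·w = BBw, BBw·BB = BBwBB, …
So term 8 is BBwBBBBwBBwBBBBwBBBBw·BBwBBBBwBBwBB.

BBwBBBBwBBwBBBBwBBBBwBBwBBBBwBBwBB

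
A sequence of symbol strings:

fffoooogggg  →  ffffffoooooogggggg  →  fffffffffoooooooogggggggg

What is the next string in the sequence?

ffffffffffffoooooooooogggggggggg

Term n consists of 3n f's, followed by 2n+2 o's, followed by 2n+2 g's (n = 1, 2, …).
Setting n = 4 gives 12, 10, 10 characters in each block.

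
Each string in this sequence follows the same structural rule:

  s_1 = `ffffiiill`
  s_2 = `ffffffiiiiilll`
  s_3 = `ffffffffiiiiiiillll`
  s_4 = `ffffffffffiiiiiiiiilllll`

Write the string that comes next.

ffffffffffffiiiiiiiiiiillllll

Reading off run lengths: f runs 4, 6, 8, 10; i runs 3, 5, 7, 9; l runs 2, 3, 4, 5 — each is linear in n (n = 1, 2, …).
Setting n = 5 gives 12, 11, 6 characters in each block.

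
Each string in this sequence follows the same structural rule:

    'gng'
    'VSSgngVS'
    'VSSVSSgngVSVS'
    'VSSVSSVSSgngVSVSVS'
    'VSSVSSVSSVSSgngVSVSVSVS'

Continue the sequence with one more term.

Each term wraps the previous one in VSS on the left and VS on the right.
So the next term is VSS·VSSVSSVSSVSSgngVSVSVSVS·VS.

VSSVSSVSSVSSVSSgngVSVSVSVSVS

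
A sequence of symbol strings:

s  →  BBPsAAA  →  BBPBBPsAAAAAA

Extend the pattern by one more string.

Each term wraps the previous one in BBP on the left and AAA on the right.
So the next term is BBP·BBPBBPsAAAAAA·AAA.

BBPBBPBBPsAAAAAAAAA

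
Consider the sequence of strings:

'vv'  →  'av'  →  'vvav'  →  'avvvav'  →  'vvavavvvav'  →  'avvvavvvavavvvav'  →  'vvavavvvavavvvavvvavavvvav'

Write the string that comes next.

This is a Fibonacci-style word recurrence s(k) = s(k−2)·s(k−1): e.g. vv·av = vvav.
Continuing: avvvavvvavavvvav · vvavavvvavavvvavvvavavvvav gives term 8.

avvvavvvavavvvavvvavavvvavavvvavvvavavvvav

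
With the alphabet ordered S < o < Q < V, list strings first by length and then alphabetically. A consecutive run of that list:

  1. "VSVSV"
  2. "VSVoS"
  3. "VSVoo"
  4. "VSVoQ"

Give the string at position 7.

VSVQo

Advancing 3 positions from VSVoQ through VSVoQ → VSVoV → VSVQS reaches term 7.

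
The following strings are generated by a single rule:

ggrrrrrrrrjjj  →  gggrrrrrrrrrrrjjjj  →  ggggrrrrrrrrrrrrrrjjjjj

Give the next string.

gggggrrrrrrrrrrrrrrrrrjjjjjj

Each string has the form g^{n} r^{3n+2} j^{n+1}, where the shown terms are n = 2, 3, 4.
At n = 5 the blocks have lengths 5, 17, 6.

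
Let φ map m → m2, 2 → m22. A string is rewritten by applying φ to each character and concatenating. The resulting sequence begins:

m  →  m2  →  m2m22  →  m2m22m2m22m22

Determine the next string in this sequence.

Replace each of the 13 characters of m2m22m2m22m22 in place — m2 m22 m2 m22 m22 m2 m22 m2 m22 m22 m2 m22 m22 — and concatenate.

m2m22m2m22m22m2m22m2m22m22m2m22m22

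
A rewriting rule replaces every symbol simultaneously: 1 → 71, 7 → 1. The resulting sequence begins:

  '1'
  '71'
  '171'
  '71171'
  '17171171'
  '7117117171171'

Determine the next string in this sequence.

Rewriting the 13 symbols of 7117117171171 one by one yields 1 71 71 1 71 71 1 71 1 71 71 1 71; concatenated:

171711717117117171171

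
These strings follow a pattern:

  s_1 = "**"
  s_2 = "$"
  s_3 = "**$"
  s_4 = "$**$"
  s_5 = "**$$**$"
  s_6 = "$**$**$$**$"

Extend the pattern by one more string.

This is a Fibonacci-style word recurrence s(k) = s(k−2)·s(k−1): e.g. **·$ = **$.
The next term joins **$$**$ and $**$**$$**$.

**$$**$$**$**$$**$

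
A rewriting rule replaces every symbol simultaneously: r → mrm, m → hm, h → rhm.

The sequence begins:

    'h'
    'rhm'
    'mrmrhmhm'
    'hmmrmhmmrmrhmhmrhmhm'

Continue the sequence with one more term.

rhmhmhmmrmhmrhmhmhmmrmhmmrmrhmhmrhmhmmrmrhmhmrhmhm

Applying the rule to each of the 20 symbols of hmmrmhmmrmrhmhmrhmhm gives the pieces rhm hm hm mrm hm rhm hm hm mrm hm mrm rhm hm rhm hm mrm rhm hm rhm hm, which concatenate to the answer.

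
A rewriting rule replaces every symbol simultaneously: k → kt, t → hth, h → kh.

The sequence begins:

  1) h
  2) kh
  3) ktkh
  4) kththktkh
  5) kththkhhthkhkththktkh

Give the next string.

kththkhhthkhktkhkhhthkhktkhkththkhhthkhkththktkh

Applying the rule to each of the 21 symbols of kththkhhthkhkththktkh gives the pieces kt hth kh hth kh kt kh kh hth kh kt kh kt hth kh hth kh kt hth kt kh, which concatenate to the answer.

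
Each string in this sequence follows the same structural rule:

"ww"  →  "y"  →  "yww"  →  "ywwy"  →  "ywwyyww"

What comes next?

ywwyywwywwy

From term 3 onward, concatenate the last term with the second-to-last: y·ww = yww, yww·y = ywwy, …
So term 6 is ywwyyww·ywwy.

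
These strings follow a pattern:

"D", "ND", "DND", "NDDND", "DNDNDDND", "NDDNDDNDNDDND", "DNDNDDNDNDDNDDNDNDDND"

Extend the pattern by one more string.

NDDNDDNDNDDNDDNDNDDNDNDDNDDNDNDDND

This is a Fibonacci-style word recurrence s(k) = s(k−2)·s(k−1): e.g. D·ND = DND.
So term 8 is NDDNDDNDNDDND·DNDNDDNDNDDNDDNDNDDND.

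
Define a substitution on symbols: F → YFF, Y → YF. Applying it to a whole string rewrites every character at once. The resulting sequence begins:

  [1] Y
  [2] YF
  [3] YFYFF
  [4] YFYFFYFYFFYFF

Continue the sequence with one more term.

Rewriting the 13 symbols of YFYFFYFYFFYFF one by one yields YF YFF YF YFF YFF YF YFF YF YFF YFF YF YFF YFF; concatenated:

YFYFFYFYFFYFFYFYFFYFYFFYFFYFYFFYFF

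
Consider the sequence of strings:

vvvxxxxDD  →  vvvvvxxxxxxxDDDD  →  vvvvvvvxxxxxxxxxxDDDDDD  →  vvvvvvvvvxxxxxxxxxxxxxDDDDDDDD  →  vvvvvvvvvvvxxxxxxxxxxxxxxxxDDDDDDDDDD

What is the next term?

vvvvvvvvvvvvvxxxxxxxxxxxxxxxxxxxDDDDDDDDDDDD

Term n consists of 2n+1 v's, followed by 3n+1 x's, followed by 2n D's (n = 1, 2, …).
For the next term, n = 6, so the run lengths are 13, 19, 12.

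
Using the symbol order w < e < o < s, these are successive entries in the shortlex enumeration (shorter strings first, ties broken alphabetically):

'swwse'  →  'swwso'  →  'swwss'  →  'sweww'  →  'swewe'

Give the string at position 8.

Advancing 3 positions from swewe through swewe → swewo → swews reaches term 8.

sweew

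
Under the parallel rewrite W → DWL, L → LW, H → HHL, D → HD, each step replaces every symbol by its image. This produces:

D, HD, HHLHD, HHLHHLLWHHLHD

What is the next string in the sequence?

Replace each of the 13 characters of HHLHHLLWHHLHD in place — HHL HHL LW HHL HHL LW LW DWL HHL HHL LW HHL HD — and concatenate.

HHLHHLLWHHLHHLLWLWDWLHHLHHLLWHHLHD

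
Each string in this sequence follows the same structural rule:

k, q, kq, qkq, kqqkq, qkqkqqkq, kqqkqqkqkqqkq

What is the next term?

qkqkqqkqkqqkqqkqkqqkq

This is a Fibonacci-style word recurrence s(k) = s(k−2)·s(k−1): e.g. k·q = kq.
So term 8 is qkqkqqkq·kqqkqqkqkqqkq.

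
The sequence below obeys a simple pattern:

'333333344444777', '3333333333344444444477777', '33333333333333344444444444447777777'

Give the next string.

333333333333333333344444444444444444777777777

The n-th term is 4n+3 3's then 4n+1 4's then 2n+1 7's (n = 1, 2, …).
Setting n = 4 gives 19, 17, 9 characters in each block.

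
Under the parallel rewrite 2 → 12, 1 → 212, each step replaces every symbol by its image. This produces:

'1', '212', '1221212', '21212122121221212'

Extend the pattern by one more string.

Replace each of the 17 characters of 21212122121221212 in place — 12 212 12 212 12 212 12 12 212 12 212 12 12 212 12 212 12 — and concatenate.

12212122121221212122121221212122121221212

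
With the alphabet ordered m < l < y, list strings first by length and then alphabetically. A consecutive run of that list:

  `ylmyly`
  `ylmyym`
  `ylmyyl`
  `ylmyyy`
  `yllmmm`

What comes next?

Find the rightmost character of yllmmm below y, bump it to the next letter, and reset everything to its right to m.

yllmml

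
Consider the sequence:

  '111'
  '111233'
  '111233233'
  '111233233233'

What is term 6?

The strings grow by a fixed suffix 233 each time.
From 111233233233, 2 further steps: 111233233233 → 111233233233233 → (answer).

111233233233233233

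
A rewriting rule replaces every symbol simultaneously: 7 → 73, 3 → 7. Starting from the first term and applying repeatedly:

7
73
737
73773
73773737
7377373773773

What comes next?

Replace each of the 13 characters of 7377373773773 in place — 73 7 73 73 7 73 7 73 73 7 73 73 7 — and concatenate.

737737377377373773737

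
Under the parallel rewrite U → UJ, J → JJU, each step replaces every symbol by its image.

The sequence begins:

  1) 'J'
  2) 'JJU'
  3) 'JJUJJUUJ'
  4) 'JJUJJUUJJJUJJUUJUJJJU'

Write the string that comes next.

JJUJJUUJJJUJJUUJUJJJUJJUJJUUJJJUJJUUJUJJJUUJJJUJJUJJUUJ

Applying the rule to each of the 21 symbols of JJUJJUUJJJUJJUUJUJJJU gives the pieces JJU JJU UJ JJU JJU UJ UJ JJU JJU JJU UJ JJU JJU UJ UJ JJU UJ JJU JJU JJU UJ, which concatenate to the answer.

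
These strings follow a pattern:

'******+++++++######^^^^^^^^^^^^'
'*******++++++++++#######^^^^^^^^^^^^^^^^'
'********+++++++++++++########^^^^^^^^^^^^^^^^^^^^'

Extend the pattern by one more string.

Each string has the form *^{n+3} +^{3n-2} #^{n+3} ^^{4n}, where the shown terms are n = 3, 4, 5.
At n = 6 the blocks have lengths 9, 16, 9, 24.

*********++++++++++++++++#########^^^^^^^^^^^^^^^^^^^^^^^^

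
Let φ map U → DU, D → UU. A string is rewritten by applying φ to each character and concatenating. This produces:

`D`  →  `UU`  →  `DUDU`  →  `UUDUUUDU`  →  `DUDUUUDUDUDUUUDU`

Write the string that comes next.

Rewriting the 16 symbols of DUDUUUDUDUDUUUDU one by one yields UU DU UU DU DU DU UU DU UU DU UU DU DU DU UU DU; concatenated:

UUDUUUDUDUDUUUDUUUDUUUDUDUDUUUDU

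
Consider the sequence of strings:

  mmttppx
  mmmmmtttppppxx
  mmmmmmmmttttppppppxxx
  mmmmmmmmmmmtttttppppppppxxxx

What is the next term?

Each string has the form m^{3n-1} t^{n+1} p^{2n} x^{n} (n = 1, 2, …).
At n = 5 the blocks have lengths 14, 6, 10, 5.

mmmmmmmmmmmmmmttttttppppppppppxxxxx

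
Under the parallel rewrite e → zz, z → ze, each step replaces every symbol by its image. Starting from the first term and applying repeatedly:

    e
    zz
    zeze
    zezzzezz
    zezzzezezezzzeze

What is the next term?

zezzzezezezzzezzzezzzezezezzzezz

Replace each of the 16 characters of zezzzezezezzzeze in place — ze zz ze ze ze zz ze zz ze zz ze ze ze zz ze zz — and concatenate.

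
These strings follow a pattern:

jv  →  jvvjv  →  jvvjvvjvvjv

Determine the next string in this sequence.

s(k+1) = s(k)·v·s(k) — each term doubles the last with 'v' between the halves.
One more doubling of jvvjvvjvvjv gives the answer.

jvvjvvjvvjvvjvvjvvjvvjv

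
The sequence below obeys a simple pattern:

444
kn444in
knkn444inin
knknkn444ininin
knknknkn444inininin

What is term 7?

knknknknknkn444inininininin

Each term wraps the previous one in kn on the left and in on the right.
From knknknkn444inininin, 2 further steps: knknknkn444inininin → knknknknkn444ininininin → (answer).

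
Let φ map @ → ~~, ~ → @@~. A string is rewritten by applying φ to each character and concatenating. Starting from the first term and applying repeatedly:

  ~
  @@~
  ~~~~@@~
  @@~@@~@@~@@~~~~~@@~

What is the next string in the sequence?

Applying the rule to each of the 19 symbols of @@~@@~@@~@@~~~~~@@~ gives the pieces ~~ ~~ @@~ ~~ ~~ @@~ ~~ ~~ @@~ ~~ ~~ @@~ @@~ @@~ @@~ @@~ ~~ ~~ @@~, which concatenate to the answer.

~~~~@@~~~~~@@~~~~~@@~~~~~@@~@@~@@~@@~@@~~~~~@@~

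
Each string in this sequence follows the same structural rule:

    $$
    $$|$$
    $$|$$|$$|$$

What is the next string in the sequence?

s(k+1) = s(k)·|·s(k) — each term doubles the last with '|' between the halves.
One more doubling of $$|$$|$$|$$ gives the answer.

$$|$$|$$|$$|$$|$$|$$|$$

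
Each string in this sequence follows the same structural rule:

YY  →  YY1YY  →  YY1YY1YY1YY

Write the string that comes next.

Each string is two copies of the previous one joined by '1'.
Doubling YY1YY1YY1YY with '1' between the halves:

YY1YY1YY1YY1YY1YY1YY1YY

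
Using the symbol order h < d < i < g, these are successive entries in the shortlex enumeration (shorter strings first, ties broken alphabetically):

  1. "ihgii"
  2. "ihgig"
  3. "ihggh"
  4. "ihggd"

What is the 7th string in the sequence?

idhhh

Advancing 3 positions from ihggd through ihggd → ihggi → ihggg reaches term 7.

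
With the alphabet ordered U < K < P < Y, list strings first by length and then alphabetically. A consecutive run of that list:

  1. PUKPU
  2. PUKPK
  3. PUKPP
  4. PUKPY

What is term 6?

PUKYK

Continuing the enumeration 2 steps past PUKPY: PUKPY → PUKYU → (answer).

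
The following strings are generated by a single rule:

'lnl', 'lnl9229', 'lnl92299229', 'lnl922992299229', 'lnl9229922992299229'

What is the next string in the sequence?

Each term is the previous one with 9229 appended.
Applying this once more to lnl9229922992299229:

lnl92299229922992299229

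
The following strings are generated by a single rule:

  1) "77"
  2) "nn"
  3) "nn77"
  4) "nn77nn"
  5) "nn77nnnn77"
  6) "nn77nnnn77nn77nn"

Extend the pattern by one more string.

This is a Fibonacci-style word recurrence s(k) = s(k−1)·s(k−2): e.g. nn·77 = nn77.
So term 7 is nn77nnnn77nn77nn·nn77nnnn77.

nn77nnnn77nn77nnnn77nnnn77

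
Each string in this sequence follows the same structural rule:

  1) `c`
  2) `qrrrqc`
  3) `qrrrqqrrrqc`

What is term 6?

The strings grow by a fixed prefix qrrrq each time.
From qrrrqqrrrqc, 3 further steps: qrrrqqrrrqc → qrrrqqrrrqqrrrqc → qrrrqqrrrqqrrrqqrrrqc → (answer).

qrrrqqrrrqqrrrqqrrrqqrrrqc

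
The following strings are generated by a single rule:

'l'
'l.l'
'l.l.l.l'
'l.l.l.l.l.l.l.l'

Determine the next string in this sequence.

Every step duplicates the string with '.' between the halves.
So the next term is two copies of l.l.l.l.l.l.l.l with '.' between the halves.

l.l.l.l.l.l.l.l.l.l.l.l.l.l.l.l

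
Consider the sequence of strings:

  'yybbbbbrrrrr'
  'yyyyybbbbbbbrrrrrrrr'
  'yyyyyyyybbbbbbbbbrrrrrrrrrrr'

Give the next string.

yyyyyyyyyyybbbbbbbbbbbrrrrrrrrrrrrrr

Reading off run lengths: y runs 2, 5, 8; b runs 5, 7, 9; r runs 5, 8, 11 — each is linear in n (n = 1, 2, …).
For the next term, n = 4, so the run lengths are 11, 11, 14.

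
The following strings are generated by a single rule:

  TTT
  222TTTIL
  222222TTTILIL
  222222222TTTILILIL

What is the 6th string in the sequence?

Each term wraps the previous one in 222 on the left and IL on the right.
From 222222222TTTILILIL, 2 further steps: 222222222TTTILILIL → 222222222222TTTILILILIL → (answer).

222222222222222TTTILILILILIL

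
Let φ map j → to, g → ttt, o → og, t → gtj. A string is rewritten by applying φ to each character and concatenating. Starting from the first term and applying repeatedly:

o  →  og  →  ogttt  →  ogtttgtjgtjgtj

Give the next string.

ogtttgtjgtjgtjtttgtjtotttgtjtotttgtjto

Applying the rule to each of the 14 symbols of ogtttgtjgtjgtj gives the pieces og ttt gtj gtj gtj ttt gtj to ttt gtj to ttt gtj to, which concatenate to the answer.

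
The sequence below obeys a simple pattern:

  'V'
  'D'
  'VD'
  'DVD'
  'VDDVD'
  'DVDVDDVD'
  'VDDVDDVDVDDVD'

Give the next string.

DVDVDDVDVDDVDDVDVDDVD

Each term (from the third on) is the two preceding terms concatenated in order: term 3 = V·D = VD.
So term 8 is DVDVDDVD·VDDVDDVDVDDVD.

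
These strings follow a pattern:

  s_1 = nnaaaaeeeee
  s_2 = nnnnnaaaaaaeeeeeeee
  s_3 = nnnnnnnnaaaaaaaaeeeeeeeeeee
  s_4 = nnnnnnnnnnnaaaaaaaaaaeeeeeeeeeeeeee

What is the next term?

nnnnnnnnnnnnnnaaaaaaaaaaaaeeeeeeeeeeeeeeeee

The n-th term is 3n-1 n's then 2n+2 a's then 3n+2 e's (n = 1, 2, …).
At n = 5 the blocks have lengths 14, 12, 17.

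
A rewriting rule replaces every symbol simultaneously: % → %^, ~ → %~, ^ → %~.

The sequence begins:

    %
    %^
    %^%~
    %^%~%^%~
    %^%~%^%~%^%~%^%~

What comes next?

Applying the rule to each of the 16 symbols of %^%~%^%~%^%~%^%~ gives the pieces %^ %~ %^ %~ %^ %~ %^ %~ %^ %~ %^ %~ %^ %~ %^ %~, which concatenate to the answer.

%^%~%^%~%^%~%^%~%^%~%^%~%^%~%^%~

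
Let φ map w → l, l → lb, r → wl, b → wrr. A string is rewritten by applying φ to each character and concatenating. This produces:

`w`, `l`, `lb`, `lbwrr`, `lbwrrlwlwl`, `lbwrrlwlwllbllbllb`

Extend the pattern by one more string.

Applying the rule to each of the 18 symbols of lbwrrlwlwllbllbllb gives the pieces lb wrr l wl wl lb l lb l lb lb wrr lb lb wrr lb lb wrr, which concatenate to the answer.

lbwrrlwlwllbllbllblbwrrlblbwrrlblbwrr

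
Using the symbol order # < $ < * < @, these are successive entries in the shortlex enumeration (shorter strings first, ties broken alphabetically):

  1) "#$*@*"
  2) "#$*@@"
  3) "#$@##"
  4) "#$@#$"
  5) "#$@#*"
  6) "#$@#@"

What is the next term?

#$@$#

Treat #$@#@ as a base-4 numeral over the given alphabet and add one, carrying through any trailing @'s.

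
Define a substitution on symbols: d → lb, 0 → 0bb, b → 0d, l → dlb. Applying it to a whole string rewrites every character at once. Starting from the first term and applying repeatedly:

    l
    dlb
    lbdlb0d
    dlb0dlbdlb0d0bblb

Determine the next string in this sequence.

Applying the rule to each of the 17 symbols of dlb0dlbdlb0d0bblb gives the pieces lb dlb 0d 0bb lb dlb 0d lb dlb 0d 0bb lb 0bb 0d 0d dlb 0d, which concatenate to the answer.

lbdlb0d0bblbdlb0dlbdlb0d0bblb0bb0d0ddlb0d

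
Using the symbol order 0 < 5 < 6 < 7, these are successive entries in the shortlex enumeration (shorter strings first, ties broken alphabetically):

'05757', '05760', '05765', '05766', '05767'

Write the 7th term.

05775

Continuing the enumeration 2 steps past 05767: 05767 → 05770 → (answer).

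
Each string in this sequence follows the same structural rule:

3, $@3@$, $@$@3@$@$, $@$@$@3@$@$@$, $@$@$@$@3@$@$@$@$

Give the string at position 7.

$@$@$@$@$@$@3@$@$@$@$@$@$

Each term wraps the previous one in $@ on the left and @$ on the right.
From $@$@$@$@3@$@$@$@$, 2 further steps: $@$@$@$@3@$@$@$@$ → $@$@$@$@$@3@$@$@$@$@$ → (answer).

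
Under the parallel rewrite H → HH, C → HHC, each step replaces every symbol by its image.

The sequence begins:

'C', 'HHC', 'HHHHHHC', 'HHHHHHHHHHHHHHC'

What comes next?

Replace each of the 15 characters of HHHHHHHHHHHHHHC in place — HH HH HH HH HH HH HH HH HH HH HH HH HH HH HHC — and concatenate.

HHHHHHHHHHHHHHHHHHHHHHHHHHHHHHC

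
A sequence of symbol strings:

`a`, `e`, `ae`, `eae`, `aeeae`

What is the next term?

eaeaeeae

This is a Fibonacci-style word recurrence s(k) = s(k−2)·s(k−1): e.g. a·e = ae.
The next term joins eae and aeeae.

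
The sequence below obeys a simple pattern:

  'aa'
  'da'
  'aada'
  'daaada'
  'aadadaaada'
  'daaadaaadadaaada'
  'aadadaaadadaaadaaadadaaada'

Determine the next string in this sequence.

Each term (from the third on) is the two preceding terms concatenated in order: term 3 = aa·da = aada.
The next term joins daaadaaadadaaada and aadadaaadadaaadaaadadaaada.

daaadaaadadaaadaaadadaaadadaaadaaadadaaada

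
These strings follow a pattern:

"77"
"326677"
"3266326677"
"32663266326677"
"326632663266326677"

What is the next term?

Each term is the previous one with 3266 prepended.
Applying this once more to 326632663266326677:

3266326632663266326677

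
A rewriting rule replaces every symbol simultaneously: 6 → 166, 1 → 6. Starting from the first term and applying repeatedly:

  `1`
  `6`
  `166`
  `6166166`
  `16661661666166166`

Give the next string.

Replace each of the 17 characters of 16661661666166166 in place — 6 166 166 166 6 166 166 6 166 166 166 6 166 166 6 166 166 — and concatenate.

61661661666166166616616616661661666166166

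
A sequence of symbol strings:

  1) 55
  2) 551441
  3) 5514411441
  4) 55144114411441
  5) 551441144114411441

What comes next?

Each term is the previous one with 1441 appended.
Applying this once more to 551441144114411441:

5514411441144114411441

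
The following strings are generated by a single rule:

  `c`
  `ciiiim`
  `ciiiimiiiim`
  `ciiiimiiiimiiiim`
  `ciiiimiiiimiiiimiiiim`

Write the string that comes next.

Every step adds iiiim to the end: s(k+1) = s(k)·iiiim.
One more step from ciiiimiiiimiiiimiiiim gives the answer.

ciiiimiiiimiiiimiiiimiiiim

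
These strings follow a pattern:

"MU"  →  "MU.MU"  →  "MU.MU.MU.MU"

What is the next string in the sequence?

Every step duplicates the string with '.' between the halves.
Doubling MU.MU.MU.MU with '.' between the halves:

MU.MU.MU.MU.MU.MU.MU.MU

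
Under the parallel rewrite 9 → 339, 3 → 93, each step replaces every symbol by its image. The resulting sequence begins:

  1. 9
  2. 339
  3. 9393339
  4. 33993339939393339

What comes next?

93933393399393933393399333993339939393339

Replace each of the 17 characters of 33993339939393339 in place — 93 93 339 339 93 93 93 339 339 93 339 93 339 93 93 93 339 — and concatenate.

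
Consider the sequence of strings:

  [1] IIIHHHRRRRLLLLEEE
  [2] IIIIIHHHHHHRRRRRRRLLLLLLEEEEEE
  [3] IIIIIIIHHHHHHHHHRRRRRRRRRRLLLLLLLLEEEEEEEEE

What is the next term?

Term n consists of 2n+1 I's, followed by 3n H's, followed by 3n+1 R's, followed by 2n+2 L's, followed by 3n E's (n = 1, 2, …).
For the next term, n = 4, so the run lengths are 9, 12, 13, 10, 12.

IIIIIIIIIHHHHHHHHHHHHRRRRRRRRRRRRRLLLLLLLLLLEEEEEEEEEEEE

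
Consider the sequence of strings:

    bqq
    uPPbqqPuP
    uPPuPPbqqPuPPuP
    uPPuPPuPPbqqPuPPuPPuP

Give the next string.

Every step adds uPP to the front and PuP to the end of the previous string.
So the next term is uPP·uPPuPPuPPbqqPuPPuPPuP·PuP.

uPPuPPuPPuPPbqqPuPPuPPuPPuP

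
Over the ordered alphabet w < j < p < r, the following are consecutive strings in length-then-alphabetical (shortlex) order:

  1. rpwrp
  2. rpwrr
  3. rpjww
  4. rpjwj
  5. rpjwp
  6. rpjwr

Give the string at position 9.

rpjjp

Continuing the enumeration 3 steps past rpjwr: rpjwr → rpjjw → rpjjj → (answer).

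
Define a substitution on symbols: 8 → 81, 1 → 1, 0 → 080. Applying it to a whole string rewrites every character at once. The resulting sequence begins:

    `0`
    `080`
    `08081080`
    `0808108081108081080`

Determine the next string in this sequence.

080810808110808108081110808108081108081080

Replace each of the 19 characters of 0808108081108081080 in place — 080 81 080 81 1 080 81 080 81 1 1 080 81 080 81 1 080 81 080 — and concatenate.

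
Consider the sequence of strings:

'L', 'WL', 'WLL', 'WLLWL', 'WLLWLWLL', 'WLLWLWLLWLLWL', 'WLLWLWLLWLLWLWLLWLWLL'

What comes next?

WLLWLWLLWLLWLWLLWLWLLWLLWLWLLWLLWL

This is a Fibonacci-style word recurrence s(k) = s(k−1)·s(k−2): e.g. WL·L = WLL.
So term 8 is WLLWLWLLWLLWLWLLWLWLL·WLLWLWLLWLLWL.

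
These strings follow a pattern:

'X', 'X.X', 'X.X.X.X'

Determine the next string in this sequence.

s(k+1) = s(k)·.·s(k) — each term doubles the last with '.' between the halves.
So the next term is two copies of X.X.X.X with '.' between the halves.

X.X.X.X.X.X.X.X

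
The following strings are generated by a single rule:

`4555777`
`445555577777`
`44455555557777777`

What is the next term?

4444555555555777777777

The n-th term is n 4's then 2n+1 5's then 2n+1 7's (n = 1, 2, …).
For the next term, n = 4, so the run lengths are 4, 9, 9.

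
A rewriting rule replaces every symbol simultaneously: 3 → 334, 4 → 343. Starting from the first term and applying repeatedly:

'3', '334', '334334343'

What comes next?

334334343334334343334343334

Expanding 334334343: 3→334, 3→334, 4→343, 3→334, 3→334, 4→343, 3→334, 4→343, 3→334. Concatenated: 334 334 343 334 334 343 334 343 334.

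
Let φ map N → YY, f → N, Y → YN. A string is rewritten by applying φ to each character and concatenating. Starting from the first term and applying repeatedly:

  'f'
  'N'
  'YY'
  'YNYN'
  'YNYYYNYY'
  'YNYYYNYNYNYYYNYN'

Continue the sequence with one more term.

Rewriting the 16 symbols of YNYYYNYNYNYYYNYN one by one yields YN YY YN YN YN YY YN YY YN YY YN YN YN YY YN YY; concatenated:

YNYYYNYNYNYYYNYYYNYYYNYNYNYYYNYY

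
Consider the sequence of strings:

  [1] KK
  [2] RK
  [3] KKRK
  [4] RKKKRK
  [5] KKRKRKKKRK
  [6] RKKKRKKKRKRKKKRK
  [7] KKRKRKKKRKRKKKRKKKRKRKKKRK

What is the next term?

RKKKRKKKRKRKKKRKKKRKRKKKRKRKKKRKKKRKRKKKRK

This is a Fibonacci-style word recurrence s(k) = s(k−2)·s(k−1): e.g. KK·RK = KKRK.
The next term joins RKKKRKKKRKRKKKRK and KKRKRKKKRKRKKKRKKKRKRKKKRK.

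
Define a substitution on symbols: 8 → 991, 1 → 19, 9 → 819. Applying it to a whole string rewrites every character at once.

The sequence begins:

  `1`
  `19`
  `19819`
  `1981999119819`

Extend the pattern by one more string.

1981999119819819819191981999119819

φ(1981999119819) expands symbol-by-symbol to 19 819 991 19 819 819 819 19 19 819 991 19 819; joining the 13 pieces gives the next term.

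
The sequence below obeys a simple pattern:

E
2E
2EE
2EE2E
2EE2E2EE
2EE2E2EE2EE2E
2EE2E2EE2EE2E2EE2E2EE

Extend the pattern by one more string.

2EE2E2EE2EE2E2EE2E2EE2EE2E2EE2EE2E

This is a Fibonacci-style word recurrence s(k) = s(k−1)·s(k−2): e.g. 2E·E = 2EE.
So term 8 is 2EE2E2EE2EE2E2EE2E2EE·2EE2E2EE2EE2E.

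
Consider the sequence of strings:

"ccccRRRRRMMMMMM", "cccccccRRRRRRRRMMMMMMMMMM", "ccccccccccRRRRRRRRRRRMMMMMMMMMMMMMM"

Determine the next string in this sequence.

The n-th term is 3n+1 c's then 3n+2 R's then 4n+2 M's (n = 1, 2, …).
For the next term, n = 4, so the run lengths are 13, 14, 18.

cccccccccccccRRRRRRRRRRRRRRMMMMMMMMMMMMMMMMMM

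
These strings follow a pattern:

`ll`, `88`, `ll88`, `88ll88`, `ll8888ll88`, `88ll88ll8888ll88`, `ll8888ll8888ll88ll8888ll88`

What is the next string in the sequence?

88ll88ll8888ll88ll8888ll8888ll88ll8888ll88

From term 3 onward, concatenate the second-to-last term with the last: ll·88 = ll88, 88·ll88 = 88ll88, …
So term 8 is 88ll88ll8888ll88·ll8888ll8888ll88ll8888ll88.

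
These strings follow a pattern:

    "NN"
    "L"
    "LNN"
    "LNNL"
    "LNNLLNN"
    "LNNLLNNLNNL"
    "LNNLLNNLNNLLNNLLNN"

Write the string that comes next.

From term 3 onward, concatenate the last term with the second-to-last: L·NN = LNN, LNN·L = LNNL, …
The next term joins LNNLLNNLNNLLNNLLNN and LNNLLNNLNNL.

LNNLLNNLNNLLNNLLNNLNNLLNNLNNL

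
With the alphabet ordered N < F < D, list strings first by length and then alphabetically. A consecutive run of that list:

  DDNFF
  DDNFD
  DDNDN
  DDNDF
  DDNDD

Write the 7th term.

DDFNF

Advancing 2 positions from DDNDD through DDNDD → DDFNN reaches term 7.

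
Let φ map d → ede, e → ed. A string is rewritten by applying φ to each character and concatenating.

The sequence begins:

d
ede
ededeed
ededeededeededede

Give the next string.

φ(ededeededeededede) expands symbol-by-symbol to ed ede ed ede ed ed ede ed ede ed ed ede ed ede ed ede ed; joining the 17 pieces gives the next term.

ededeededeedededeededeedededeededeededeed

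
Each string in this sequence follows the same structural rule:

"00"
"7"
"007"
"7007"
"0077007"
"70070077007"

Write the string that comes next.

This is a Fibonacci-style word recurrence s(k) = s(k−2)·s(k−1): e.g. 00·7 = 007.
The next term joins 0077007 and 70070077007.

007700770070077007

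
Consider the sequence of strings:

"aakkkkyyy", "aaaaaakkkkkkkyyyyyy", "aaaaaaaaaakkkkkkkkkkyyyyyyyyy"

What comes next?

Each string has the form a^{4n-2} k^{3n+1} y^{3n} (n = 1, 2, …).
Setting n = 4 gives 14, 13, 12 characters in each block.

aaaaaaaaaaaaaakkkkkkkkkkkkkyyyyyyyyyyyy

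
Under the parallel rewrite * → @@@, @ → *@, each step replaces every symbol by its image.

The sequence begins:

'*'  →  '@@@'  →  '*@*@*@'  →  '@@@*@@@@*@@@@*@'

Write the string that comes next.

Rewriting the 15 symbols of @@@*@@@@*@@@@*@ one by one yields *@ *@ *@ @@@ *@ *@ *@ *@ @@@ *@ *@ *@ *@ @@@ *@; concatenated:

*@*@*@@@@*@*@*@*@@@@*@*@*@*@@@@*@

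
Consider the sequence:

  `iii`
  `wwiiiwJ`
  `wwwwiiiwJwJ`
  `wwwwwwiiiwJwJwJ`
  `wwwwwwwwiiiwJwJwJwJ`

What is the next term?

Each term wraps the previous one in ww on the left and wJ on the right.
Applying this once more to wwwwwwwwiiiwJwJwJwJ:

wwwwwwwwwwiiiwJwJwJwJwJ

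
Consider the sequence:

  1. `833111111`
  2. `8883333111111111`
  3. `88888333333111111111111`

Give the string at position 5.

Reading off run lengths: 8 runs 1, 3, 5; 3 runs 2, 4, 6; 1 runs 6, 9, 12 — each is linear in n (n = 1, 2, …).
At n = 5 the blocks have lengths 9, 10, 18.

8888888883333333333111111111111111111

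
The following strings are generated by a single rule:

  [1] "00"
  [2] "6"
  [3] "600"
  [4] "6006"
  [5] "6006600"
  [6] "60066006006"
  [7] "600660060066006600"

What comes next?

60066006006600660060066006006

Each term (from the third on) is the previous term followed by the one before it: term 3 = 6·00 = 600.
So term 8 is 600660060066006600·60066006006.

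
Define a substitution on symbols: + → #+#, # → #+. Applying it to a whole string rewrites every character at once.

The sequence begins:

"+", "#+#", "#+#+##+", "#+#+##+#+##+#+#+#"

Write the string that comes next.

Rewriting the 17 symbols of #+#+##+#+##+#+#+# one by one yields #+ #+# #+ #+# #+ #+ #+# #+ #+# #+ #+ #+# #+ #+# #+ #+# #+; concatenated:

#+#+##+#+##+#+#+##+#+##+#+#+##+#+##+#+##+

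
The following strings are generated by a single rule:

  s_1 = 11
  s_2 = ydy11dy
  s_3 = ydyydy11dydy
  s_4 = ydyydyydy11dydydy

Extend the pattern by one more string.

ydyydyydyydy11dydydydy

Each term wraps the previous one in ydy on the left and dy on the right.
So the next term is ydy·ydyydyydy11dydydy·dy.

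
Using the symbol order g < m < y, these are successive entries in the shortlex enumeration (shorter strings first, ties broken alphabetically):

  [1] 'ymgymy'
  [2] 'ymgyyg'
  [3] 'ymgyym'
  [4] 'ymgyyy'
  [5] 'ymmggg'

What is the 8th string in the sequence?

Continuing the enumeration 3 steps past ymmggg: ymmggg → ymmggm → ymmggy → (answer).

ymmgmg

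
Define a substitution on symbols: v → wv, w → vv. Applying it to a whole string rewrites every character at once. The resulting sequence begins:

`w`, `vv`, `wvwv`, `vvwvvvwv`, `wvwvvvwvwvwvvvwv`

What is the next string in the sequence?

φ(wvwvvvwvwvwvvvwv) expands symbol-by-symbol to vv wv vv wv wv wv vv wv vv wv vv wv wv wv vv wv; joining the 16 pieces gives the next term.

vvwvvvwvwvwvvvwvvvwvvvwvwvwvvvwv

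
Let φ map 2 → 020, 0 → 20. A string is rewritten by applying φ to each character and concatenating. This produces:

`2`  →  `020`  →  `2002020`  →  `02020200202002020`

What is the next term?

20020200202002020200202002020200202002020

φ(02020200202002020) expands symbol-by-symbol to 20 020 20 020 20 020 20 20 020 20 020 20 20 020 20 020 20; joining the 17 pieces gives the next term.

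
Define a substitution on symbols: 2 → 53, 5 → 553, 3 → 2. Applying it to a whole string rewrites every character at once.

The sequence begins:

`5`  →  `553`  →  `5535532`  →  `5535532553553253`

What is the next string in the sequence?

φ(5535532553553253) expands symbol-by-symbol to 553 553 2 553 553 2 53 553 553 2 553 553 2 53 553 2; joining the 16 pieces gives the next term.

553553255355325355355325535532535532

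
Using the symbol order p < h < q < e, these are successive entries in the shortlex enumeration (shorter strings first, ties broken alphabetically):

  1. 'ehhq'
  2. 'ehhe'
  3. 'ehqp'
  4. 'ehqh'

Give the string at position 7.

Continuing the enumeration 3 steps past ehqh: ehqh → ehqq → ehqe → (answer).

ehep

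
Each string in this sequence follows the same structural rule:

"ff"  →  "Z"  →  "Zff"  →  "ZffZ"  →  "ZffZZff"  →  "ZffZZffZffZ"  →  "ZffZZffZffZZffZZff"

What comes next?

ZffZZffZffZZffZZffZffZZffZffZ

Each term (from the third on) is the previous term followed by the one before it: term 3 = Z·ff = Zff.
So term 8 is ZffZZffZffZZffZZff·ZffZZffZffZ.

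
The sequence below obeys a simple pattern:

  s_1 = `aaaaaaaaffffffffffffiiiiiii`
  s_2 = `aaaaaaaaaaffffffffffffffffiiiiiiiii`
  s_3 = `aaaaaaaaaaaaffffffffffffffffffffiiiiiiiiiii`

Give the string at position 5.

aaaaaaaaaaaaaaaaffffffffffffffffffffffffffffiiiiiiiiiiiiiii

The n-th term is 2n+2 a's then 4n f's then 2n+1 i's, where the shown terms are n = 3, 4, 5.
At n = 7 the blocks have lengths 16, 28, 15.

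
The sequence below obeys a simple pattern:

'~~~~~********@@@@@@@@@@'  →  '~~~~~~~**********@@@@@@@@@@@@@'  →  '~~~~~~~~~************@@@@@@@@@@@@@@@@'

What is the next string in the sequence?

Reading off run lengths: ~ runs 5, 7, 9; * runs 8, 10, 12; @ runs 10, 13, 16 — each is linear in n, where the shown terms are n = 3, 4, 5.
At n = 6 the blocks have lengths 11, 14, 19.

~~~~~~~~~~~**************@@@@@@@@@@@@@@@@@@@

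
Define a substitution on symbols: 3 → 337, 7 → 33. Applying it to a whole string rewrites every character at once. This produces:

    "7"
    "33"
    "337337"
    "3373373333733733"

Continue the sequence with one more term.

33733733337337333373373373373333733733337337

φ(3373373333733733) expands symbol-by-symbol to 337 337 33 337 337 33 337 337 337 337 33 337 337 33 337 337; joining the 16 pieces gives the next term.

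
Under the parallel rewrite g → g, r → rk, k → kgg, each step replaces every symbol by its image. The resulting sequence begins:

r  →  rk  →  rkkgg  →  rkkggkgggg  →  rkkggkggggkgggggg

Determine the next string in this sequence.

rkkggkggggkggggggkgggggggg

Applying the rule to each of the 17 symbols of rkkggkggggkgggggg gives the pieces rk kgg kgg g g kgg g g g g kgg g g g g g g, which concatenate to the answer.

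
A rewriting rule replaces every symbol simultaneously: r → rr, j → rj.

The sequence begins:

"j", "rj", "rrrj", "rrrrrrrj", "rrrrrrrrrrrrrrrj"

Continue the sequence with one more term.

Rewriting the 16 symbols of rrrrrrrrrrrrrrrj one by one yields rr rr rr rr rr rr rr rr rr rr rr rr rr rr rr rj; concatenated:

rrrrrrrrrrrrrrrrrrrrrrrrrrrrrrrj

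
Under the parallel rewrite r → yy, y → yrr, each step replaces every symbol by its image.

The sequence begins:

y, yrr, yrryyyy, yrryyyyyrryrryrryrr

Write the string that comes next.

Replace each of the 19 characters of yrryyyyyrryrryrryrr in place — yrr yy yy yrr yrr yrr yrr yrr yy yy yrr yy yy yrr yy yy yrr yy yy — and concatenate.

yrryyyyyrryrryrryrryrryyyyyrryyyyyrryyyyyrryyyy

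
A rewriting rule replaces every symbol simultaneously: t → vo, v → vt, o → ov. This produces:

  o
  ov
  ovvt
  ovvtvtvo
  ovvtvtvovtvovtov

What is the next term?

Rewriting the 16 symbols of ovvtvtvovtvovtov one by one yields ov vt vt vo vt vo vt ov vt vo vt ov vt vo ov vt; concatenated:

ovvtvtvovtvovtovvtvovtovvtvoovvt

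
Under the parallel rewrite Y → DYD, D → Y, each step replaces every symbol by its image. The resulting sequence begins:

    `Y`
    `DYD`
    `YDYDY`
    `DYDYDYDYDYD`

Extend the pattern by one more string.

YDYDYDYDYDYDYDYDYDYDY

Expanding DYDYDYDYDYD: D→Y, Y→DYD, D→Y, Y→DYD, D→Y, Y→DYD, D→Y, Y→DYD, D→Y, Y→DYD, D→Y. Concatenated: Y DYD Y DYD Y DYD Y DYD Y DYD Y.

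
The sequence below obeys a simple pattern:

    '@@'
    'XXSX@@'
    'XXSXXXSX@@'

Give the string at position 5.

XXSXXXSXXXSXXXSX@@

Each term is the previous one with XXSX prepended.
From XXSXXXSX@@, 2 further steps: XXSXXXSX@@ → XXSXXXSXXXSX@@ → (answer).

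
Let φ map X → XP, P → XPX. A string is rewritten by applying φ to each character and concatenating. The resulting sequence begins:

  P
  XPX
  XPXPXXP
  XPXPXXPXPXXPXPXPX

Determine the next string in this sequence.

Replace each of the 17 characters of XPXPXXPXPXXPXPXPX in place — XP XPX XP XPX XP XP XPX XP XPX XP XP XPX XP XPX XP XPX XP — and concatenate.

XPXPXXPXPXXPXPXPXXPXPXXPXPXPXXPXPXXPXPXXP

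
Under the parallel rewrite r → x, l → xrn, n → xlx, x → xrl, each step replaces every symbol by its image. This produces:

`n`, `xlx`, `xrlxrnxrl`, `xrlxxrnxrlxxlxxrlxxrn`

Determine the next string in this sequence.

Rewriting the 21 symbols of xrlxxrnxrlxxlxxrlxxrn one by one yields xrl x xrn xrl xrl x xlx xrl x xrn xrl xrl xrn xrl xrl x xrn xrl xrl x xlx; concatenated:

xrlxxrnxrlxrlxxlxxrlxxrnxrlxrlxrnxrlxrlxxrnxrlxrlxxlx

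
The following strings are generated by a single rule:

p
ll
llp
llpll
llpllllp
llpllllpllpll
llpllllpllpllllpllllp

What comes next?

This is a Fibonacci-style word recurrence s(k) = s(k−1)·s(k−2): e.g. ll·p = llp.
Continuing: llpllllpllpllllpllllp · llpllllpllpll gives term 8.

llpllllpllpllllpllllpllpllllpllpll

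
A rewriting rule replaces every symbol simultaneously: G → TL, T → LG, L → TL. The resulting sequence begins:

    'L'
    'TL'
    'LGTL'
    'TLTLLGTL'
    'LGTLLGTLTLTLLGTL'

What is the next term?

TLTLLGTLTLTLLGTLLGTLLGTLTLTLLGTL

Applying the rule to each of the 16 symbols of LGTLLGTLTLTLLGTL gives the pieces TL TL LG TL TL TL LG TL LG TL LG TL TL TL LG TL, which concatenate to the answer.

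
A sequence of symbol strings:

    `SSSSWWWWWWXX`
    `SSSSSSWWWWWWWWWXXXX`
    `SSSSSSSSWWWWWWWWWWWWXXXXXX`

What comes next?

Each string has the form S^{2n} W^{3n} X^{2n-2}, where the shown terms are n = 2, 3, 4.
At n = 5 the blocks have lengths 10, 15, 8.

SSSSSSSSSSWWWWWWWWWWWWWWWXXXXXXXX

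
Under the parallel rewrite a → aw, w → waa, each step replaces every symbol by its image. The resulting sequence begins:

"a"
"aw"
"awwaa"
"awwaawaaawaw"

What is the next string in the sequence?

awwaawaaawawwaaawawawwaaawwaa

Rewriting each symbol of awwaawaaawaw: a→aw, w→waa, w→waa, a→aw, a→aw, w→waa, a→aw, a→aw, a→aw, w→waa, a→aw, w→waa, which concatenates to aw waa waa aw aw waa aw aw aw waa aw waa.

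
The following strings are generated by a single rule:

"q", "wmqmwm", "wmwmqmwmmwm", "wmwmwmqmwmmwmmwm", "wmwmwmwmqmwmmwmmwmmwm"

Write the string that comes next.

s(k+1) = wm·s(k)·mwm, so each term gains wm as a prefix and mwm as a suffix.
Applying this once more to wmwmwmwmqmwmmwmmwmmwm:

wmwmwmwmwmqmwmmwmmwmmwmmwm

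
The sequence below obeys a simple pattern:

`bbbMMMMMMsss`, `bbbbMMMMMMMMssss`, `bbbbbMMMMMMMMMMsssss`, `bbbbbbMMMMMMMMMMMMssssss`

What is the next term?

bbbbbbbMMMMMMMMMMMMMMsssssss

Reading off run lengths: b runs 3, 4, 5, 6; M runs 6, 8, 10, 12; s runs 3, 4, 5, 6 — each is linear in n, where the shown terms are n = 3, 4, 5, 6.
At n = 7 the blocks have lengths 7, 14, 7.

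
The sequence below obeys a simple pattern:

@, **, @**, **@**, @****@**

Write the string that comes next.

This is a Fibonacci-style word recurrence s(k) = s(k−2)·s(k−1): e.g. @·** = @**.
Continuing: **@** · @****@** gives term 6.

**@**@****@**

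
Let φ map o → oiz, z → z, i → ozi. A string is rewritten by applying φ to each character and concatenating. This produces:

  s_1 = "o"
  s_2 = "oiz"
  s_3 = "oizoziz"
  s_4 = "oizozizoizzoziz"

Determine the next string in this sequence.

oizozizoizzozizoizozizzoizzoziz

Applying the rule to each of the 15 symbols of oizozizoizzoziz gives the pieces oiz ozi z oiz z ozi z oiz ozi z z oiz z ozi z, which concatenate to the answer.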